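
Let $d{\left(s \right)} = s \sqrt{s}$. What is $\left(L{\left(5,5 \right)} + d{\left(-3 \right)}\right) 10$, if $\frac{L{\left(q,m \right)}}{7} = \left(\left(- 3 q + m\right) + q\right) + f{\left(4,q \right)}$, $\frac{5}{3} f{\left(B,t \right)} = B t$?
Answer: $490 - 30 i \sqrt{3} \approx 490.0 - 51.962 i$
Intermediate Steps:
$f{\left(B,t \right)} = \frac{3 B t}{5}$
$d{\left(s \right)} = s^{\frac{3}{2}}$
$L{\left(q,m \right)} = 7 m + \frac{14 q}{5}$ ($L{\left(q,m \right)} = 7 \left(\left(\left(- 3 q + m\right) + q\right) + \frac{3}{5} \cdot 4 q\right) = 7 \left(\left(\left(m - 3 q\right) + q\right) + \frac{12 q}{5}\right) = 7 \left(\left(m - 2 q\right) + \frac{12 q}{5}\right) = 7 \left(m + \frac{2 q}{5}\right) = 7 m + \frac{14 q}{5}$)
$\left(L{\left(5,5 \right)} + d{\left(-3 \right)}\right) 10 = \left(\left(7 \cdot 5 + \frac{14}{5} \cdot 5\right) + \left(-3\right)^{\frac{3}{2}}\right) 10 = \left(\left(35 + 14\right) - 3 i \sqrt{3}\right) 10 = \left(49 - 3 i \sqrt{3}\right) 10 = 490 - 30 i \sqrt{3}$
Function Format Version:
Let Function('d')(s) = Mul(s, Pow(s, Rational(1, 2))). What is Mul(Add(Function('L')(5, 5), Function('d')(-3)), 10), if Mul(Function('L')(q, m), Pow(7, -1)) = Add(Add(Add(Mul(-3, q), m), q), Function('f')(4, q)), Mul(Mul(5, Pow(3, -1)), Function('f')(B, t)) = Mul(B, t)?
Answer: Add(490, Mul(-30, I, Pow(3, Rational(1, 2)))) ≈ Add(490.00, Mul(-51.962, I))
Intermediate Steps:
Function('f')(B, t) = Mul(Rational(3, 5), B, t) (Function('f')(B, t) = Mul(Rational(3, 5), Mul(B, t)) = Mul(Rational(3, 5), B, t))
Function('d')(s) = Pow(s, Rational(3, 2))
Function('L')(q, m) = Add(Mul(7, m), Mul(Rational(14, 5), q)) (Function('L')(q, m) = Mul(7, Add(Add(Add(Mul(-3, q), m), q), Mul(Rational(3, 5), 4, q))) = Mul(7, Add(Add(Add(m, Mul(-3, q)), q), Mul(Rational(12, 5), q))) = Mul(7, Add(Add(m, Mul(-2, q)), Mul(Rational(12, 5), q))) = Mul(7, Add(m, Mul(Rational(2, 5), q))) = Add(Mul(7, m), Mul(Rational(14, 5), q)))
Mul(Add(Function('L')(5, 5), Function('d')(-3)), 10) = Mul(Add(Add(Mul(7, 5), Mul(Rational(14, 5), 5)), Pow(-3, Rational(3, 2))), 10) = Mul(Add(Add(35, 14), Mul(-3, I, Pow(3, Rational(1, 2)))), 10) = Mul(Add(49, Mul(-3, I, Pow(3, Rational(1, 2)))), 10) = Add(490, Mul(-30, I, Pow(3, Rational(1, 2))))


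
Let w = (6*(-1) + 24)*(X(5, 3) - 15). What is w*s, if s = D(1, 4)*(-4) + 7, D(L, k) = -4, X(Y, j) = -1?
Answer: -6624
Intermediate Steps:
s = 23 (s = -4*(-4) + 7 = 16 + 7 = 23)
w = -288 (w = (6*(-1) + 24)*(-1 - 15) = (-6 + 24)*(-16) = 18*(-16) = -288)
w*s = -288*23 = -6624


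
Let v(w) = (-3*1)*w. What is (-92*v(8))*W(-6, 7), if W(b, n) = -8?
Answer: -17664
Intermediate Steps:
v(w) = -3*w
(-92*v(8))*W(-6, 7) = -(-276)*8*(-8) = -92*(-24)*(-8) = 2208*(-8) = -17664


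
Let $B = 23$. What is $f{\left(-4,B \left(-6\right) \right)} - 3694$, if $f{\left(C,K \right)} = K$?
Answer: $-3832$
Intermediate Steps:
$f{\left(-4,B \left(-6\right) \right)} - 3694 = 23 \left(-6\right) - 3694 = -138 - 3694 = -3832$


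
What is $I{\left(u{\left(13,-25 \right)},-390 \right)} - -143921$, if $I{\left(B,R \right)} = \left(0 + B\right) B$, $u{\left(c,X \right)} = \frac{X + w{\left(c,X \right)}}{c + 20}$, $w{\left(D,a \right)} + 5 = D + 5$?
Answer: $\frac{17414457}{121} \approx 1.4392 \cdot 10^{5}$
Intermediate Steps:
$w{\left(D,a \right)} = D$ ($w{\left(D,a \right)} = -5 + \left(D + 5\right) = -5 + \left(5 + D\right) = D$)
$u{\left(c,X \right)} = \frac{X + c}{20 + c}$ ($u{\left(c,X \right)} = \frac{X + c}{c + 20} = \frac{X + c}{20 + c}$)
$I{\left(B,R \right)} = B^{2}$ ($I{\left(B,R \right)} = B B = B^{2}$)
$I{\left(u{\left(13,-25 \right)},-390 \right)} - -143921 = \left(\frac{-25 + 13}{20 + 13}\right)^{2} - -143921 = \left(\frac{1}{33} \left(-12\right)\right)^{2} + 143921 = \left(- \frac{4}{11}\right)^{2} + 143921 = \frac{16}{121} + 143921 = \frac{17414457}{121}$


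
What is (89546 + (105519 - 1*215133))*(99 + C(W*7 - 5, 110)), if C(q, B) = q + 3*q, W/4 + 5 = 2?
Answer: 5157476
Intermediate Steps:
W = -12 (W = -20 + 4*2 = -20 + 8 = -12)
C(q, B) = 4*q
(89546 + (105519 - 1*215133))*(99 + C(W*7 - 5, 110)) = (89546 + (105519 - 1*215133))*(99 + 4*(-12*7 - 5)) = (89546 + (105519 - 215133))*(99 + 4*(-84 - 5)) = (89546 - 109614)*(99 + 4*(-89)) = -20068*(99 - 356) = -20068*(-257) = 5157476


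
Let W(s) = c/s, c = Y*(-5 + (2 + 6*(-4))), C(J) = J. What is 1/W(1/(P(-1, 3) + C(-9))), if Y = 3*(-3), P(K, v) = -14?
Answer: -1/5589 ≈ -0.00017892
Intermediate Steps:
Y = -9
c = 243 (c = -9*(-5 + (2 + 6*(-4))) = -9*(-5 + (2 - 24)) = -9*(-5 - 22) = -9*(-27) = 243)
W(s) = 243/s
1/W(1/(P(-1, 3) + C(-9))) = 1/(243/(1/(-14 - 9))) = 1/(243/(1/(-23))) = 1/(243/(-1/23)) = 1/(243*(-23)) = 1/(-5589) = -1/5589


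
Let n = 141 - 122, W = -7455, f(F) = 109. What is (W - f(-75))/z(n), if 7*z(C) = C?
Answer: -52948/19 ≈ -2786.7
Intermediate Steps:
n = 19
z(C) = C/7
(W - f(-75))/z(n) = (-7455 - 1*109)/(((⅐)*19)) = (-7455 - 109)/(19/7) = -7564*7/19 = -52948/19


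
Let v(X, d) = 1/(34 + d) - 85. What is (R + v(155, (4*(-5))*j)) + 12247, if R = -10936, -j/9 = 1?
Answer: 262365/214 ≈ 1226.0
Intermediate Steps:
j = -9 (j = -9*1 = -9)
v(X, d) = -85 + 1/(34 + d)
(R + v(155, (4*(-5))*j)) + 12247 = (-10936 + (-2889 - 85*4*(-5)*(-9))/(34 + (4*(-5))*(-9))) + 12247 = (-10936 + (-2889 - (-1700)*(-9))/(34 - 20*(-9))) + 12247 = (-10936 + (-2889 - 85*180)/(34 + 180)) + 12247 = (-10936 + (-2889 - 15300)/214) + 12247 = (-10936 + (1/214)*(-18189)) + 12247 = (-10936 - 18189/214) + 12247 = -2358493/214 + 12247 = 262365/214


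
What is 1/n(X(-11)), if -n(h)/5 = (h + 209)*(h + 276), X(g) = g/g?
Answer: -1/290850 ≈ -3.4382e-6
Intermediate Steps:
X(g) = 1
n(h) = -5*(209 + h)*(276 + h) (n(h) = -5*(h + 209)*(h + 276) = -5*(209 + h)*(276 + h))
1/n(X(-11)) = 1/(-288420 - 2425*1 - 5*1**2) = 1/(-288420 - 2425 - 5*1) = 1/(-288420 - 2425 - 5) = 1/(-290850) = -1/290850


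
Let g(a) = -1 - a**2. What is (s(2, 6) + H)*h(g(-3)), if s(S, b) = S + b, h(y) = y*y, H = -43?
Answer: -3500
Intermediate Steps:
h(y) = y**2
(s(2, 6) + H)*h(g(-3)) = ((2 + 6) - 43)*(-1 - 1*(-3)**2)**2 = (8 - 43)*(-1 - 1*9)**2 = -35*(-1 - 9)**2 = -35*(-10)**2 = -35*100 = -3500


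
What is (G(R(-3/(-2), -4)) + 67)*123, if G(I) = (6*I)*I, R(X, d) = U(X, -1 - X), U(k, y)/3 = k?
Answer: 46371/2 ≈ 23186.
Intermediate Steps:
U(k, y) = 3*k
R(X, d) = 3*X
G(I) = 6*I**2
(G(R(-3/(-2), -4)) + 67)*123 = (6*(3*(-3/(-2)))**2 + 67)*123 = (6*(3*(-3*(-1/2)))**2 + 67)*123 = (6*(3*(3/2))**2 + 67)*123 = (6*(9/2)**2 + 67)*123 = (6*(81/4) + 67)*123 = (243/2 + 67)*123 = (377/2)*123 = 46371/2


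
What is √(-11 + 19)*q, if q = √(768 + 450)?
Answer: 4*√609 ≈ 98.712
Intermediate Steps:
q = √1218 ≈ 34.900
√(-11 + 19)*q = √(-11 + 19)*√1218 = √8*√1218 = (2*√2)*√1218 = 4*√609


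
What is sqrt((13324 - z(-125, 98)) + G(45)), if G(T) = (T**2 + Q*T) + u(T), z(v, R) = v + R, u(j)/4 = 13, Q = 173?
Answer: sqrt(23213) ≈ 152.36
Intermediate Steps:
u(j) = 52 (u(j) = 4*13 = 52)
z(v, R) = R + v
G(T) = 52 + T**2 + 173*T (G(T) = (T**2 + 173*T) + 52 = 52 + T**2 + 173*T)
sqrt((13324 - z(-125, 98)) + G(45)) = sqrt((13324 - (98 - 125)) + (52 + 45**2 + 173*45)) = sqrt((13324 - 1*(-27)) + (52 + 2025 + 7785)) = sqrt((13324 + 27) + 9862) = sqrt(13351 + 9862) = sqrt(23213)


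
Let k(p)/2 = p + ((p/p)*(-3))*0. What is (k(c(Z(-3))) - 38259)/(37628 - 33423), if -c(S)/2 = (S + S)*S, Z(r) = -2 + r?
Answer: -38459/4205 ≈ -9.1460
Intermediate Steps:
c(S) = -4*S² (c(S) = -2*(S + S)*S = -2*2*S*S = -4*S²)
k(p) = 2*p (k(p) = 2*(p + ((p/p)*(-3))*0) = 2*(p + (1*(-3))*0) = 2*(p - 3*0) = 2*(p + 0) = 2*p)
(k(c(Z(-3))) - 38259)/(37628 - 33423) = (2*(-4*(-2 - 3)²) - 38259)/(37628 - 33423) = (2*(-4*(-5)²) - 38259)/4205 = (2*(-4*25) - 38259)*(1/4205) = (2*(-100) - 38259)*(1/4205) = (-200 - 38259)*(1/4205) = -38459*1/4205 = -38459/4205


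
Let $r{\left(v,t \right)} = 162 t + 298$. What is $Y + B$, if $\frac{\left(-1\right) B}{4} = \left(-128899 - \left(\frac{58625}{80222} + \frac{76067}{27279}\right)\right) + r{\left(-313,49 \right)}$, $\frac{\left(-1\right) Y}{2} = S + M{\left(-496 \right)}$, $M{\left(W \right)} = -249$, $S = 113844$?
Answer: $\frac{279538849893176}{1094187969} \approx 2.5548 \cdot 10^{5}$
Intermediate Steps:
$r{\left(v,t \right)} = 298 + 162 t$
$Y = -227190$ ($Y = - 2 \left(113844 - 249\right) = \left(-2\right) 113595 = -227190$)
$B = \frac{528127414570286}{1094187969}$ ($B = - 4 \left(\left(-128899 - \left(\frac{58625}{80222} + \frac{76067}{27279}\right)\right) + \left(298 + 162 \cdot 49\right)\right) = - 4 \left(\left(-128899 - \frac{7701478249}{2188375938}\right) + \left(298 + 7938\right)\right) = - 4 \left(\left(-128899 - \frac{7701478249}{2188375938}\right) + 8236\right) = - 4 \left(- \frac{282087171510511}{2188375938} + 8236\right) = \left(-4\right) \left(- \frac{264063707285143}{2188375938}\right) = \frac{528127414570286}{1094187969} \approx 4.8267 \cdot 10^{5}$)
$Y + B = -227190 + \frac{528127414570286}{1094187969} = \frac{279538849893176}{1094187969}$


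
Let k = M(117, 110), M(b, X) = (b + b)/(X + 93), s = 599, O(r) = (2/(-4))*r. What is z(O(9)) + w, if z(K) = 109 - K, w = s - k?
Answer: 288807/406 ≈ 711.35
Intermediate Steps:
O(r) = -r/2 (O(r) = (2*(-¼))*r = -r/2)
M(b, X) = 2*b/(93 + X) (M(b, X) = (2*b)/(93 + X) = 2*b/(93 + X))
k = 234/203 (k = 2*117/(93 + 110) = 2*117/203 = 2*117*(1/203) = 234/203 ≈ 1.1527)
w = 121363/203 (w = 599 - 1*234/203 = 599 - 234/203 = 121363/203 ≈ 597.85)
z(O(9)) + w = (109 - (-1)*9/2) + 121363/203 = (109 - 1*(-9/2)) + 121363/203 = (109 + 9/2) + 121363/203 = 227/2 + 121363/203 = 288807/406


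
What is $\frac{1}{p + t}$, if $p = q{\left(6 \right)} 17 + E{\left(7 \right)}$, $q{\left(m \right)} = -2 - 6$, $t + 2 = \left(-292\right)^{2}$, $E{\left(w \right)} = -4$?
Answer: $\frac{1}{85122} \approx 1.1748 \cdot 10^{-5}$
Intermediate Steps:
$t = 85262$ ($t = -2 + \left(-292\right)^{2} = -2 + 85264 = 85262$)
$q{\left(m \right)} = -8$
$p = -140$ ($p = \left(-8\right) 17 - 4 = -136 - 4 = -140$)
$\frac{1}{p + t} = \frac{1}{-140 + 85262} = \frac{1}{85122}$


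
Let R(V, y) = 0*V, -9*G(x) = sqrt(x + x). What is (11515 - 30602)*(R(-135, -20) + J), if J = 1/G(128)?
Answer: 171783/16 ≈ 10736.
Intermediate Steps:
G(x) = -sqrt(2)*sqrt(x)/9 (G(x) = -sqrt(x + x)/9 = -sqrt(2)*sqrt(x)/9)
R(V, y) = 0
J = -9/16 (J = 1/(-sqrt(2)*sqrt(128)/9) = 1/(-sqrt(2)*8*sqrt(2)/9) = 1/(-16/9) = -9/16 ≈ -0.56250)
(11515 - 30602)*(R(-135, -20) + J) = (11515 - 30602)*(0 - 9/16) = -19087*(-9/16) = 171783/16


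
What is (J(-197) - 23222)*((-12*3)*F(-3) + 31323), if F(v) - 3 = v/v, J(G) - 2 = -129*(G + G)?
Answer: 860727474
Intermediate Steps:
J(G) = 2 - 258*G (J(G) = 2 - 129*(G + G) = 2 - 258*G)
F(v) = 4 (F(v) = 3 + v/v = 3 + 1 = 4)
(J(-197) - 23222)*((-12*3)*F(-3) + 31323) = ((2 - 258*(-197)) - 23222)*(-12*3*4 + 31323) = ((2 + 50826) - 23222)*(-36*4 + 31323) = (50828 - 23222)*(-144 + 31323) = 27606*31179 = 860727474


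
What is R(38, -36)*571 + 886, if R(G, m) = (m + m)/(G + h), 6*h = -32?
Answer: -18254/49 ≈ -372.53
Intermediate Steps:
h = -16/3 (h = (⅙)*(-32) = -16/3 ≈ -5.3333)
R(G, m) = 2*m/(-16/3 + G) (R(G, m) = (m + m)/(G - 16/3) = (2*m)/(-16/3 + G) = 2*m/(-16/3 + G))
R(38, -36)*571 + 886 = (6*(-36)/(-16 + 3*38))*571 + 886 = (6*(-36)/(-16 + 114))*571 + 886 = (6*(-36)/98)*571 + 886 = (6*(-36)*(1/98))*571 + 886 = -108/49*571 + 886 = -61668/49 + 886 = -18254/49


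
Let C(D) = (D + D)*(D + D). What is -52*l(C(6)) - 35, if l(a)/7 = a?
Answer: -52451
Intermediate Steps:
C(D) = 4*D² (C(D) = (2*D)*(2*D) = 4*D²)
l(a) = 7*a
-52*l(C(6)) - 35 = -364*4*6² - 35 = -364*4*36 - 35 = -364*144 - 35 = -52*1008 - 35 = -52416 - 35 = -52451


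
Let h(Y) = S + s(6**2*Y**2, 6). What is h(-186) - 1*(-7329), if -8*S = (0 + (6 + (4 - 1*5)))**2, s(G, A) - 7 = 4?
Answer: 58695/8 ≈ 7336.9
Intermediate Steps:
s(G, A) = 11 (s(G, A) = 7 + 4 = 11)
S = -25/8 (S = -(0 + (6 + (4 - 1*5)))**2/8 = -(0 + (6 + (4 - 5)))**2/8 = -(0 + (6 - 1))**2/8 = -(0 + 5)**2/8 = -1/8*5**2 = -1/8*25 = -25/8 ≈ -3.1250)
h(Y) = 63/8 (h(Y) = -25/8 + 11 = 63/8)
h(-186) - 1*(-7329) = 63/8 - 1*(-7329) = 63/8 + 7329 = 58695/8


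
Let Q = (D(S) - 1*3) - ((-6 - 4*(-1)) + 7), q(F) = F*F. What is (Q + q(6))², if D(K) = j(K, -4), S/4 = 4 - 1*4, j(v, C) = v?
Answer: 784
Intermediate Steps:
S = 0 (S = 4*(4 - 1*4) = 4*(4 - 4) = 4*0 = 0)
D(K) = K
q(F) = F²
Q = -8 (Q = (0 - 1*3) - ((-6 - 4*(-1)) + 7) = (0 - 3) - ((-6 + 4) + 7) = -3 - (-2 + 7) = -3 - 1*5 = -3 - 5 = -8)
(Q + q(6))² = (-8 + 6²)² = (-8 + 36)² = 28² = 784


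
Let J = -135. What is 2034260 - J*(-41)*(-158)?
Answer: 2908790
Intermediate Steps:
2034260 - J*(-41)*(-158) = 2034260 - (-135*(-41))*(-158) = 2034260 - 5535*(-158) = 2034260 - 1*(-874530) = 2034260 + 874530 = 2908790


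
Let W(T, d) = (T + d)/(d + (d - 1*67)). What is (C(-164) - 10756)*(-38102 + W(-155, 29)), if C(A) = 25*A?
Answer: 565835328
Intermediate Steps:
W(T, d) = (T + d)/(-67 + 2*d) (W(T, d) = (T + d)/(d + (d - 67)) = (T + d)/(d + (-67 + d)) = (T + d)/(-67 + 2*d))
(C(-164) - 10756)*(-38102 + W(-155, 29)) = (25*(-164) - 10756)*(-38102 + (-155 + 29)/(-67 + 2*29)) = (-4100 - 10756)*(-38102 - 126/(-67 + 58)) = -14856*(-38102 - 126/(-9)) = -14856*(-38102 - ⅑*(-126)) = -14856*(-38102 + 14) = -14856*(-38088) = 565835328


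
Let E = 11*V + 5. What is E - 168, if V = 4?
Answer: -119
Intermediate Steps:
E = 49 (E = 11*4 + 5 = 44 + 5 = 49)
E - 168 = 49 - 168 = -119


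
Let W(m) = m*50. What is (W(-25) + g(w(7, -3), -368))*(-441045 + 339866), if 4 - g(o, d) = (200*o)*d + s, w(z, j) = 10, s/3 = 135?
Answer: -74300697471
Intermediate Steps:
W(m) = 50*m
s = 405 (s = 3*135 = 405)
g(o, d) = -401 - 200*d*o (g(o, d) = 4 - ((200*o)*d + 405) = 4 - (200*d*o + 405) = 4 - (405 + 200*d*o) = 4 + (-405 - 200*d*o) = -401 - 200*d*o)
(W(-25) + g(w(7, -3), -368))*(-441045 + 339866) = (50*(-25) + (-401 - 200*(-368)*10))*(-441045 + 339866) = (-1250 + (-401 + 736000))*(-101179) = (-1250 + 735599)*(-101179) = 734349*(-101179) = -74300697471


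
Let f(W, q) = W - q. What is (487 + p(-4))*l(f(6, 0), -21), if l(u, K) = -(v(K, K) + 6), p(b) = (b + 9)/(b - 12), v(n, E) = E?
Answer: 116805/16 ≈ 7300.3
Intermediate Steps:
p(b) = (9 + b)/(-12 + b)
l(u, K) = -6 - K (l(u, K) = -(K + 6) = -(6 + K) = -6 - K)
(487 + p(-4))*l(f(6, 0), -21) = (487 + (9 - 4)/(-12 - 4))*(-6 - 1*(-21)) = (487 + 5/(-16))*(-6 + 21) = (487 - 1/16*5)*15 = (487 - 5/16)*15 = (7787/16)*15 = 116805/16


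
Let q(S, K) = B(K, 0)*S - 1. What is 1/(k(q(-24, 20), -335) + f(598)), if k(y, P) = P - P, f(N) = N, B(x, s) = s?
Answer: 1/598 ≈ 0.0016722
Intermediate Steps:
q(S, K) = -1 (q(S, K) = 0*S - 1 = 0 - 1 = -1)
k(y, P) = 0
1/(k(q(-24, 20), -335) + f(598)) = 1/(0 + 598) = 1/598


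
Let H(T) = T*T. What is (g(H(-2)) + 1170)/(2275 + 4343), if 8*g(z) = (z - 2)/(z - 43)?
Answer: 182519/1032408 ≈ 0.17679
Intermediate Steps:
H(T) = T²
g(z) = (-2 + z)/(8*(-43 + z)) (g(z) = ((z - 2)/(z - 43))/8 = ((-2 + z)/(-43 + z))/8 = (-2 + z)/(8*(-43 + z)))
(g(H(-2)) + 1170)/(2275 + 4343) = ((-2 + (-2)²)/(8*(-43 + (-2)²)) + 1170)/(2275 + 4343) = ((-2 + 4)/(8*(-43 + 4)) + 1170)/6618 = ((⅛)*2/(-39) + 1170)*(1/6618) = ((⅛)*(-1/39)*2 + 1170)*(1/6618) = (-1/156 + 1170)*(1/6618) = (182519/156)*(1/6618) = 182519/1032408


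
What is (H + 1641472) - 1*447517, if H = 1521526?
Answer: 2715481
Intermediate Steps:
(H + 1641472) - 1*447517 = (1521526 + 1641472) - 1*447517 = 3162998 - 447517 = 2715481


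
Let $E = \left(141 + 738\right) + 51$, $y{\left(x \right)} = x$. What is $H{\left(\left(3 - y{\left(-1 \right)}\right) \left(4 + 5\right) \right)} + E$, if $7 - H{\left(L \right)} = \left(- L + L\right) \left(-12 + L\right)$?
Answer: $937$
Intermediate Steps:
$H{\left(L \right)} = 7$ ($H{\left(L \right)} = 7 - \left(- L + L\right) \left(-12 + L\right) = 7 - 0 \left(-12 + L\right) = 7 - 0 = 7 + 0 = 7$)
$E = 930$ ($E = 879 + 51 = 930$)
$H{\left(\left(3 - y{\left(-1 \right)}\right) \left(4 + 5\right) \right)} + E = 7 + 930 = 937$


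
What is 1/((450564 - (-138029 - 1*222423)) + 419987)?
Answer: 1/1231003 ≈ 8.1235e-7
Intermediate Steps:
1/((450564 - (-138029 - 1*222423)) + 419987) = 1/((450564 - (-138029 - 222423)) + 419987) = 1/((450564 - 1*(-360452)) + 419987) = 1/((450564 + 360452) + 419987) = 1/(811016 + 419987) = 1/1231003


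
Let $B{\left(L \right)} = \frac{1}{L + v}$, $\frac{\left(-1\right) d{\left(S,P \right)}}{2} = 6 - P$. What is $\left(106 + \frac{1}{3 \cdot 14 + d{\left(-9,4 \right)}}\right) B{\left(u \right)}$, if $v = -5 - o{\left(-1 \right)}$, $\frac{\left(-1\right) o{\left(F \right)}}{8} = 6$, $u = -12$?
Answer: $\frac{4029}{1178} \approx 3.4202$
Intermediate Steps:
$o{\left(F \right)} = -48$ ($o{\left(F \right)} = \left(-8\right) 6 = -48$)
$d{\left(S,P \right)} = -12 + 2 P$ ($d{\left(S,P \right)} = - 2 \left(6 - P\right) = -12 + 2 P$)
$v = 43$ ($v = -5 - -48 = -5 + 48 = 43$)
$B{\left(L \right)} = \frac{1}{43 + L}$ ($B{\left(L \right)} = \frac{1}{L + 43} = \frac{1}{43 + L}$)
$\left(106 + \frac{1}{3 \cdot 14 + d{\left(-9,4 \right)}}\right) B{\left(u \right)} = \frac{106 + \frac{1}{3 \cdot 14 + \left(-12 + 2 \cdot 4\right)}}{43 - 12} = \frac{106 + \frac{1}{42 + \left(-12 + 8\right)}}{31} = \left(106 + \frac{1}{42 - 4}\right) \frac{1}{31} = \left(106 + \frac{1}{38}\right) \frac{1}{31} = \frac{4029}{38} \cdot \frac{1}{31} = \frac{4029}{1178}$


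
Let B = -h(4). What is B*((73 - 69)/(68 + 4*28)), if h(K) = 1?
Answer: -1/45 ≈ -0.022222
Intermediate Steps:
B = -1 (B = -1*1 = -1)
B*((73 - 69)/(68 + 4*28)) = -(73 - 69)/(68 + 4*28) = -4/(68 + 112) = -4/180 = -1*1/45 = -1/45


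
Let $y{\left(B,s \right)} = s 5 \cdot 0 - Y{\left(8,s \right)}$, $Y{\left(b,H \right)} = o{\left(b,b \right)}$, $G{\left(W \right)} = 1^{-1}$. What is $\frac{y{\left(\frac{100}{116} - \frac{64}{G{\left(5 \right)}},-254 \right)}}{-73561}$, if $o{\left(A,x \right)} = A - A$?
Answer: $0$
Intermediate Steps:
$G{\left(W \right)} = 1$
$o{\left(A,x \right)} = 0$
$Y{\left(b,H \right)} = 0$
$y{\left(B,s \right)} = 0$ ($y{\left(B,s \right)} = s 5 \cdot 0 - 0 = 5 s 0 + 0 = 0 + 0 = 0$)
$\frac{y{\left(\frac{100}{116} - \frac{64}{G{\left(5 \right)}},-254 \right)}}{-73561} = \frac{0}{-73561} = 0 \left(- \frac{1}{73561}\right) = 0$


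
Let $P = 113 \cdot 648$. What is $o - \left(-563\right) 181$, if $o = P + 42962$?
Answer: $218089$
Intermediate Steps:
$P = 73224$
$o = 116186$ ($o = 73224 + 42962 = 116186$)
$o - \left(-563\right) 181 = 116186 - \left(-563\right) 181 = 116186 - -101903 = 116186 + 101903 = 218089$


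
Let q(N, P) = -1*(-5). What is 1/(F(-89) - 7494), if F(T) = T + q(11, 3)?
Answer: -1/7578 ≈ -0.00013196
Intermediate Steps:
q(N, P) = 5
F(T) = 5 + T (F(T) = T + 5 = 5 + T)
1/(F(-89) - 7494) = 1/((5 - 89) - 7494) = 1/(-84 - 7494) = 1/(-7578) = -1/7578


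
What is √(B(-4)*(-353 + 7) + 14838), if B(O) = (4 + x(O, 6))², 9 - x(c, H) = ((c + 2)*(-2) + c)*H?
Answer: 2*I*√10909 ≈ 208.89*I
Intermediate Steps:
x(c, H) = 9 - H*(-4 - c) (x(c, H) = 9 - ((c + 2)*(-2) + c)*H = 9 - ((2 + c)*(-2) + c)*H = 9 - ((-4 - 2*c) + c)*H = 9 - (-4 - c)*H = 9 - H*(-4 - c))
B(O) = (37 + 6*O)² (B(O) = (4 + (9 + 4*6 + 6*O))² = (4 + (9 + 24 + 6*O))² = (4 + (33 + 6*O))² = (37 + 6*O)²)
√(B(-4)*(-353 + 7) + 14838) = √((37 + 6*(-4))²*(-353 + 7) + 14838) = √((37 - 24)²*(-346) + 14838) = √(13²*(-346) + 14838) = √(169*(-346) + 14838) = √(-58474 + 14838) = √(-43636) = 2*I*√10909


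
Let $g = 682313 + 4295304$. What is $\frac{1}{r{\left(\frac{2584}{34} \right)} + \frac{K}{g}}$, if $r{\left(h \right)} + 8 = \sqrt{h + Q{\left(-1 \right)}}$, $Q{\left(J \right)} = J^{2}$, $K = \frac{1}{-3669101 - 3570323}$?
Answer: $\frac{10388215909058069459322545920}{16880850852218727753114619903} + \frac{1298526988632254178030321664 \sqrt{77}}{16880850852218727753114619903} \approx 1.2904$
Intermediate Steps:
$K = - \frac{1}{7239424}$ ($K = \frac{1}{-7239424} = - \frac{1}{7239424} \approx -1.3813 \cdot 10^{-7}$)
$g = 4977617$
$r{\left(h \right)} = -8 + \sqrt{1 + h}$ ($r{\left(h \right)} = -8 + \sqrt{h + \left(-1\right)^{2}} = -8 + \sqrt{h + 1} = -8 + \sqrt{1 + h}$)
$\frac{1}{r{\left(\frac{2584}{34} \right)} + \frac{K}{g}} = \frac{1}{\left(-8 + \sqrt{1 + \frac{2584}{34}}\right) - \frac{1}{7239424 \cdot 4977617}} = \frac{1}{\left(-8 + \sqrt{1 + 2584 \cdot \frac{1}{34}}\right) - \frac{1}{36035079972608}} = \frac{1}{\left(-8 + \sqrt{1 + 76}\right) - \frac{1}{36035079972608}} = \frac{1}{\left(-8 + \sqrt{77}\right) - \frac{1}{36035079972608}} = \frac{1}{- \frac{288280639780865}{36035079972608} + \sqrt{77}}$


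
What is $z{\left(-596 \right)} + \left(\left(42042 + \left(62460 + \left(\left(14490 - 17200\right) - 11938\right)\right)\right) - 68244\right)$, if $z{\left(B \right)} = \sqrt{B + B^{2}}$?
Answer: $21610 + 2 \sqrt{88655} \approx 22206.0$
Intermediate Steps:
$z{\left(-596 \right)} + \left(\left(42042 + \left(62460 + \left(\left(14490 - 17200\right) - 11938\right)\right)\right) - 68244\right) = \sqrt{- 596 \left(1 - 596\right)} + \left(\left(42042 + \left(62460 + \left(\left(14490 - 17200\right) - 11938\right)\right)\right) - 68244\right) = \sqrt{\left(-596\right) \left(-595\right)} + \left(\left(42042 + \left(62460 - 14648\right)\right) - 68244\right) = \sqrt{354620} + \left(\left(42042 + \left(62460 - 14648\right)\right) - 68244\right) = 2 \sqrt{88655} + \left(\left(42042 + 47812\right) - 68244\right) = 2 \sqrt{88655} + \left(89854 - 68244\right) = 2 \sqrt{88655} + 21610 = 21610 + 2 \sqrt{88655}$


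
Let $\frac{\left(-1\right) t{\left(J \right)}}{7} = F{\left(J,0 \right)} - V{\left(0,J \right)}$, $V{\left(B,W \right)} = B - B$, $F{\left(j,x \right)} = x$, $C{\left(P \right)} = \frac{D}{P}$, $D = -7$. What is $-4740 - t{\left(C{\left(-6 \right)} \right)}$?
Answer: $-4740$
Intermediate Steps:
$C{\left(P \right)} = - \frac{7}{P}$
$V{\left(B,W \right)} = 0$
$t{\left(J \right)} = 0$ ($t{\left(J \right)} = - 7 \left(0 - 0\right) = - 7 \left(0 + 0\right) = \left(-7\right) 0 = 0$)
$-4740 - t{\left(C{\left(-6 \right)} \right)} = -4740 - 0 = -4740 + 0 = -4740$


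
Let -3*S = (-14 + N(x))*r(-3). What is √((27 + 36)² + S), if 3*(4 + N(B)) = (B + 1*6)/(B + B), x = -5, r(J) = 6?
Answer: 2*√225285/15 ≈ 63.286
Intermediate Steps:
N(B) = -4 + (6 + B)/(6*B) (N(B) = -4 + ((B + 1*6)/(B + B))/3 = -4 + ((B + 6)/((2*B)))/3 = -4 + ((6 + B)*(1/(2*B)))/3 = -4 + ((6 + B)/(2*B))/3 = -4 + (6 + B)/(6*B))
S = 541/15 (S = -(-14 + (-23/6 + 1/(-5)))*6/3 = -(-14 + (-23/6 - ⅕))*6/3 = -(-14 - 121/30)*6/3 = -(-541)*6/90 = -⅓*(-541/5) = 541/15 ≈ 36.067)
√((27 + 36)² + S) = √((27 + 36)² + 541/15) = √(63² + 541/15) = √(3969 + 541/15) = √(60076/15) = 2*√225285/15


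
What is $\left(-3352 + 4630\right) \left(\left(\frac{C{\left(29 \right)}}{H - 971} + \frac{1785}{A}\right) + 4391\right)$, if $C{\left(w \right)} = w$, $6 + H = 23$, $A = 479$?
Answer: $\frac{142584096055}{25387} \approx 5.6164 \cdot 10^{6}$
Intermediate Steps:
$H = 17$ ($H = -6 + 23 = 17$)
$\left(-3352 + 4630\right) \left(\left(\frac{C{\left(29 \right)}}{H - 971} + \frac{1785}{A}\right) + 4391\right) = \left(-3352 + 4630\right) \left(\left(\frac{29}{17 - 971} + \frac{1785}{479}\right) + 4391\right) = 1278 \left(\left(\frac{29}{17 - 971} + 1785 \cdot \frac{1}{479}\right) + 4391\right) = 1278 \left(\left(\frac{29}{-954} + \frac{1785}{479}\right) + 4391\right) = 1278 \left(\left(29 \left(- \frac{1}{954}\right) + \frac{1785}{479}\right) + 4391\right) = 1278 \left(\left(- \frac{29}{954} + \frac{1785}{479}\right) + 4391\right) = 1278 \left(\frac{1688999}{456966} + 4391\right) = 1278 \cdot \frac{2008226705}{456966} = \frac{142584096055}{25387}$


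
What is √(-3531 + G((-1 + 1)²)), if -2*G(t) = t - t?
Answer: I*√3531 ≈ 59.422*I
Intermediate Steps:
G(t) = 0 (G(t) = -(t - t)/2 = -½*0 = 0)
√(-3531 + G((-1 + 1)²)) = √(-3531 + 0) = √(-3531) = I*√3531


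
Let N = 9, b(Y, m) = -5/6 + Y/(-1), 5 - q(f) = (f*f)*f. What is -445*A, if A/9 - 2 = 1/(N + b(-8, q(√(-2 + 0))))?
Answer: -801000/97 ≈ -8257.7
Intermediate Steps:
q(f) = 5 - f³ (q(f) = 5 - f*f*f = 5 - f²*f = 5 - f³)
b(Y, m) = -⅚ - Y (b(Y, m) = -5*⅙ + Y*(-1) = -⅚ - Y)
A = 1800/97 (A = 18 + 9/(9 + (-⅚ - 1*(-8))) = 18 + 9/(9 + (-⅚ + 8)) = 18 + 9/(9 + 43/6) = 18 + 9/(97/6) = 18 + 9*(6/97) = 18 + 54/97 = 1800/97 ≈ 18.557)
-445*A = -445*1800/97 = -801000/97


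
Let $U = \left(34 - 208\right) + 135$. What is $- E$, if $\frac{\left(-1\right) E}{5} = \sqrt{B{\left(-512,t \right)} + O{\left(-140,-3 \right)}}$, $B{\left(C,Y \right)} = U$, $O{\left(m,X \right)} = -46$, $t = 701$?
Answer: $5 i \sqrt{85} \approx 46.098 i$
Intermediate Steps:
$U = -39$ ($U = -174 + 135 = -39$)
$B{\left(C,Y \right)} = -39$
$E = - 5 i \sqrt{85}$ ($E = - 5 \sqrt{-39 - 46} = - 5 \sqrt{-85} = - 5 i \sqrt{85} \approx - 46.098 i$)
$- E = - \left(-5\right) i \sqrt{85} = 5 i \sqrt{85}$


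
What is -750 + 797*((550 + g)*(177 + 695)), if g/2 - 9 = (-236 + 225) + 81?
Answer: 492047922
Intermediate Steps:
g = 158 (g = 18 + 2*((-236 + 225) + 81) = 18 + 2*(-11 + 81) = 18 + 2*70 = 18 + 140 = 158)
-750 + 797*((550 + g)*(177 + 695)) = -750 + 797*((550 + 158)*(177 + 695)) = -750 + 797*(708*872) = -750 + 797*617376 = -750 + 492048672 = 492047922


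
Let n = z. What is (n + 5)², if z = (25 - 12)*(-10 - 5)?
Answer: 36100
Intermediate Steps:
z = -195 (z = 13*(-15) = -195)
n = -195
(n + 5)² = (-195 + 5)² = (-190)² = 36100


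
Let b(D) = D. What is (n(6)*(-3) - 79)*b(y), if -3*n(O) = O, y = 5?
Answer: -365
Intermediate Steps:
n(O) = -O/3
(n(6)*(-3) - 79)*b(y) = (-1/3*6*(-3) - 79)*5 = (-2*(-3) - 79)*5 = (6 - 79)*5 = -73*5 = -365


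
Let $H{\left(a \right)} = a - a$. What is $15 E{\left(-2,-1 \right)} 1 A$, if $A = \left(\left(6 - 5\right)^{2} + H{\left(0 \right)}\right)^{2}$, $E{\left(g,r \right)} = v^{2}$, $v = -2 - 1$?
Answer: $135$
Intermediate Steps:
$v = -3$
$E{\left(g,r \right)} = 9$ ($E{\left(g,r \right)} = \left(-3\right)^{2} = 9$)
$H{\left(a \right)} = 0$
$A = 1$ ($A = \left(\left(6 - 5\right)^{2} + 0\right)^{2} = \left(1^{2} + 0\right)^{2} = \left(1 + 0\right)^{2} = 1^{2} = 1$)
$15 E{\left(-2,-1 \right)} 1 A = 15 \cdot 9 \cdot 1 \cdot 1 = 15 \cdot 9 \cdot 1 = 135 \cdot 1 = 135$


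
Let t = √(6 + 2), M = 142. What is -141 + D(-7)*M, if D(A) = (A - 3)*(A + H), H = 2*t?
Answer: 9799 - 5680*√2 ≈ 1766.3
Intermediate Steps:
t = 2*√2 (t = √8 = 2*√2 ≈ 2.8284)
H = 4*√2 (H = 2*(2*√2) = 4*√2 ≈ 5.6569)
D(A) = (-3 + A)*(A + 4*√2) (D(A) = (A - 3)*(A + 4*√2) = (-3 + A)*(A + 4*√2))
-141 + D(-7)*M = -141 + ((-7)² - 12*√2 - 3*(-7) + 4*(-7)*√2)*142 = -141 + (49 - 12*√2 + 21 - 28*√2)*142 = -141 + (70 - 40*√2)*142 = -141 + (9940 - 5680*√2) = 9799 - 5680*√2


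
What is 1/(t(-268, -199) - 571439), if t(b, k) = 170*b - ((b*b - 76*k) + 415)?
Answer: -1/704362 ≈ -1.4197e-6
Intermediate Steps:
t(b, k) = -415 - b**2 + 76*k + 170*b (t(b, k) = 170*b - ((b**2 - 76*k) + 415) = 170*b - (415 + b**2 - 76*k) = 170*b + (-415 - b**2 + 76*k) = -415 - b**2 + 76*k + 170*b)
1/(t(-268, -199) - 571439) = 1/((-415 - 1*(-268)**2 + 76*(-199) + 170*(-268)) - 571439) = 1/((-415 - 1*71824 - 15124 - 45560) - 571439) = 1/((-415 - 71824 - 15124 - 45560) - 571439) = 1/(-132923 - 571439) = 1/(-704362) = -1/704362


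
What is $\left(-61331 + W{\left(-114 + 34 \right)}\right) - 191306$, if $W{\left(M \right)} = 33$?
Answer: $-252604$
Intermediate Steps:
$\left(-61331 + W{\left(-114 + 34 \right)}\right) - 191306 = \left(-61331 + 33\right) - 191306 = -61298 - 191306 = -252604$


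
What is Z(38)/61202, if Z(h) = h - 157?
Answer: -119/61202 ≈ -0.0019444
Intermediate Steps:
Z(h) = -157 + h
Z(38)/61202 = (-157 + 38)/61202 = -119*1/61202 = -119/61202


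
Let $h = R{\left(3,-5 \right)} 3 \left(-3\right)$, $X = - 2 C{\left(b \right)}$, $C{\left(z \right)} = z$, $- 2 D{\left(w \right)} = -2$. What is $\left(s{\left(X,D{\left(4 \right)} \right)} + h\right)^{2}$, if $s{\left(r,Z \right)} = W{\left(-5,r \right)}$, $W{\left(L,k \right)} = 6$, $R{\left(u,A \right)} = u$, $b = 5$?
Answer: $441$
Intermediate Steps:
$D{\left(w \right)} = 1$ ($D{\left(w \right)} = \left(- \frac{1}{2}\right) \left(-2\right) = 1$)
$X = -10$ ($X = \left(-2\right) 5 = -10$)
$s{\left(r,Z \right)} = 6$
$h = -27$ ($h = 3 \cdot 3 \left(-3\right) = 9 \left(-3\right) = -27$)
$\left(s{\left(X,D{\left(4 \right)} \right)} + h\right)^{2} = \left(6 - 27\right)^{2} = \left(-21\right)^{2} = 441$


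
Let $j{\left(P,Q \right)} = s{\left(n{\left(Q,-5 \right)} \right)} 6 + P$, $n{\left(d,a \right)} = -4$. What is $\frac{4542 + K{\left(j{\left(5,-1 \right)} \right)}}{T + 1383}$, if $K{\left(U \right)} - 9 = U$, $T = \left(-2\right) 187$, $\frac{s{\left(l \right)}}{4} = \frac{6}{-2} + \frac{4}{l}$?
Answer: $\frac{4460}{1009} \approx 4.4202$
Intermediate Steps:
$s{\left(l \right)} = -12 + \frac{16}{l}$ ($s{\left(l \right)} = 4 \left(\frac{6}{-2} + \frac{4}{l}\right) = 4 \left(6 \left(- \frac{1}{2}\right) + \frac{4}{l}\right) = 4 \left(-3 + \frac{4}{l}\right) = -12 + \frac{16}{l}$)
$T = -374$
$j{\left(P,Q \right)} = -96 + P$ ($j{\left(P,Q \right)} = \left(-12 + \frac{16}{-4}\right) 6 + P = \left(-12 + 16 \left(- \frac{1}{4}\right)\right) 6 + P = \left(-12 - 4\right) 6 + P = \left(-16\right) 6 + P = -96 + P$)
$K{\left(U \right)} = 9 + U$
$\frac{4542 + K{\left(j{\left(5,-1 \right)} \right)}}{T + 1383} = \frac{4542 + \left(9 + \left(-96 + 5\right)\right)}{-374 + 1383} = \frac{4542 + \left(9 - 91\right)}{1009} = \left(4542 - 82\right) \frac{1}{1009} = 4460 \cdot \frac{1}{1009} = \frac{4460}{1009}$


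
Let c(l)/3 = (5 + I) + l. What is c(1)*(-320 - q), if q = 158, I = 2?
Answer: -11472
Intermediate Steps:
c(l) = 21 + 3*l (c(l) = 3*((5 + 2) + l) = 3*(7 + l) = 21 + 3*l)
c(1)*(-320 - q) = (21 + 3*1)*(-320 - 1*158) = (21 + 3)*(-320 - 158) = 24*(-478) = -11472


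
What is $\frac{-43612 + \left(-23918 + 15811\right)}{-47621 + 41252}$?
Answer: $\frac{51719}{6369} \approx 8.1204$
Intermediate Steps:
$\frac{-43612 + \left(-23918 + 15811\right)}{-47621 + 41252} = \frac{-43612 - 8107}{-6369} = \left(-51719\right) \left(- \frac{1}{6369}\right) = \frac{51719}{6369}$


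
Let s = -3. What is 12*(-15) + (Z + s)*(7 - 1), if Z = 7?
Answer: -156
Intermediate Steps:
12*(-15) + (Z + s)*(7 - 1) = 12*(-15) + (7 - 3)*(7 - 1) = -180 + 4*6 = -180 + 24 = -156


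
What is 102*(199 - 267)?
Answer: -6936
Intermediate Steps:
102*(199 - 267) = 102*(-68) = -6936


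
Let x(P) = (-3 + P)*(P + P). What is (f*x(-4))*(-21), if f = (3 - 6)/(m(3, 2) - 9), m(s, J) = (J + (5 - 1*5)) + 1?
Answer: -588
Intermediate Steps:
x(P) = 2*P*(-3 + P) (x(P) = (-3 + P)*(2*P) = 2*P*(-3 + P))
m(s, J) = 1 + J (m(s, J) = (J + (5 - 5)) + 1 = (J + 0) + 1 = J + 1 = 1 + J)
f = 1/2 (f = (3 - 6)/((1 + 2) - 9) = -3/(3 - 9) = -3/(-6) = -3*(-1/6) = 1/2 ≈ 0.50000)
(f*x(-4))*(-21) = ((2*(-4)*(-3 - 4))/2)*(-21) = ((2*(-4)*(-7))/2)*(-21) = ((1/2)*56)*(-21) = 28*(-21) = -588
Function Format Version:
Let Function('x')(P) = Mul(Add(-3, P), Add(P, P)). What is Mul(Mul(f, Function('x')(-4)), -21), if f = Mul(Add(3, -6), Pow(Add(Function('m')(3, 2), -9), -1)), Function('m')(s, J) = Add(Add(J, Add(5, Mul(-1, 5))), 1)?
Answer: -588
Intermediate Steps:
Function('x')(P) = Mul(2, P, Add(-3, P)) (Function('x')(P) = Mul(Add(-3, P), Mul(2, P)) = Mul(2, P, Add(-3, P)))
Function('m')(s, J) = Add(1, J) (Function('m')(s, J) = Add(Add(J, Add(5, -5)), 1) = Add(Add(J, 0), 1) = Add(J, 1) = Add(1, J))
f = Rational(1, 2) (f = Mul(Add(3, -6), Pow(Add(Add(1, 2), -9), -1)) = Mul(-3, Pow(Add(3, -9), -1)) = Mul(-3, Pow(-6, -1)) = Mul(-3, Rational(-1, 6)) = Rational(1, 2) ≈ 0.50000)
Mul(Mul(f, Function('x')(-4)), -21) = Mul(Mul(Rational(1, 2), Mul(2, -4, Add(-3, -4))), -21) = Mul(Mul(Rational(1, 2), Mul(2, -4, -7)), -21) = Mul(Mul(Rational(1, 2), 56), -21) = Mul(28, -21) = -588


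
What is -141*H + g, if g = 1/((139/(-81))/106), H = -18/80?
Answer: -167049/5560 ≈ -30.045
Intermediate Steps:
H = -9/40 (H = -18*1/80 = -9/40 ≈ -0.22500)
g = -8586/139 (g = 1/((139*(-1/81))*(1/106)) = 1/(-139/81*1/106) = 1/(-139/8586) = -8586/139 ≈ -61.770)
-141*H + g = -141*(-9/40) - 8586/139 = 1269/40 - 8586/139 = -167049/5560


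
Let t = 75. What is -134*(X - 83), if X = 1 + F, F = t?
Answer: 938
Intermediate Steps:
F = 75
X = 76 (X = 1 + 75 = 76)
-134*(X - 83) = -134*(76 - 83) = -134*(-7) = 938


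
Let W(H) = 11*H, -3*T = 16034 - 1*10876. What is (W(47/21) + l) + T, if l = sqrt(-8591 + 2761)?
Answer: -11863/7 + I*sqrt(5830) ≈ -1694.7 + 76.354*I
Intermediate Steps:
l = I*sqrt(5830) (l = sqrt(-5830) = I*sqrt(5830) ≈ 76.354*I)
T = -5158/3 (T = -(16034 - 1*10876)/3 = -(16034 - 10876)/3 = -1/3*5158 = -5158/3 ≈ -1719.3)
(W(47/21) + l) + T = (11*(47/21) + I*sqrt(5830)) - 5158/3 = (517/21 + I*sqrt(5830)) - 5158/3 = -11863/7 + I*sqrt(5830)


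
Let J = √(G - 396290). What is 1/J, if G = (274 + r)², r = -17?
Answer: -I*√330241/330241 ≈ -0.0017401*I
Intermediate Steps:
G = 66049 (G = (274 - 17)² = 257² = 66049)
J = I*√330241 (J = √(66049 - 396290) = √(-330241) = I*√330241 ≈ 574.67*I)
1/J = 1/(I*√330241) = -I*√330241/330241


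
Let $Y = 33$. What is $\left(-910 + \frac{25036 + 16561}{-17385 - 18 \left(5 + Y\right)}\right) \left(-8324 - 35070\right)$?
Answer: $\frac{715323489478}{18069} \approx 3.9588 \cdot 10^{7}$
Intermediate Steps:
$\left(-910 + \frac{25036 + 16561}{-17385 - 18 \left(5 + Y\right)}\right) \left(-8324 - 35070\right) = \left(-910 + \frac{25036 + 16561}{-17385 - 18 \left(5 + 33\right)}\right) \left(-8324 - 35070\right) = \left(-910 + \frac{41597}{-17385 - 684}\right) \left(-43394\right) = \left(-910 + \frac{41597}{-18069}\right) \left(-43394\right) = \left(-910 + 41597 \left(- \frac{1}{18069}\right)\right) \left(-43394\right) = \left(-910 - \frac{41597}{18069}\right) \left(-43394\right) = \left(- \frac{16484387}{18069}\right) \left(-43394\right) = \frac{715323489478}{18069}$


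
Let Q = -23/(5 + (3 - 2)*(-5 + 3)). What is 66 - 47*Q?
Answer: 1279/3 ≈ 426.33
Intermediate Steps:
Q = -23/3 (Q = -23/(5 + 1*(-2)) = -23/(5 - 2) = -23/3 ≈ -7.6667)
66 - 47*Q = 66 - 47*(-23/3) = 66 + 1081/3 = 1279/3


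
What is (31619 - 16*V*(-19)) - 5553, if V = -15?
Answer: 21506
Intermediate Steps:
(31619 - 16*V*(-19)) - 5553 = (31619 - 16*(-15)*(-19)) - 5553 = (31619 + 240*(-19)) - 5553 = (31619 - 4560) - 5553 = 27059 - 5553 = 21506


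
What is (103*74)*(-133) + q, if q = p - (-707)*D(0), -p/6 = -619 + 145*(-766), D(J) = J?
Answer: -343592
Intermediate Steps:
p = 670134 (p = -6*(-619 + 145*(-766)) = -6*(-619 - 111070) = -6*(-111689) = 670134)
q = 670134 (q = 670134 - (-707)*0 = 670134 - 1*0 = 670134 + 0 = 670134)
(103*74)*(-133) + q = (103*74)*(-133) + 670134 = 7622*(-133) + 670134 = -1013726 + 670134 = -343592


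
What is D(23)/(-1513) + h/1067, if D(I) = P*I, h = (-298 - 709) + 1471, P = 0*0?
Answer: 464/1067 ≈ 0.43486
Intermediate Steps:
P = 0
h = 464 (h = -1007 + 1471 = 464)
D(I) = 0 (D(I) = 0*I = 0)
D(23)/(-1513) + h/1067 = 0/(-1513) + 464/1067 = 0*(-1/1513) + 464*(1/1067) = 0 + 464/1067 = 464/1067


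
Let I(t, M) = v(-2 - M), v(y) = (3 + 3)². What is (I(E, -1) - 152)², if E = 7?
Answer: 13456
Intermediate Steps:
v(y) = 36 (v(y) = 6² = 36)
I(t, M) = 36
(I(E, -1) - 152)² = (36 - 152)² = (-116)² = 13456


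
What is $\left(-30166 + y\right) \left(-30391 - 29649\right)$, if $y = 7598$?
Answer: $1354982720$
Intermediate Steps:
$\left(-30166 + y\right) \left(-30391 - 29649\right) = \left(-30166 + 7598\right) \left(-30391 - 29649\right) = \left(-22568\right) \left(-60040\right) = 1354982720$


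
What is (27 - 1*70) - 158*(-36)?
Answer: 5645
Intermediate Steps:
(27 - 1*70) - 158*(-36) = (27 - 70) + 5688 = -43 + 5688 = 5645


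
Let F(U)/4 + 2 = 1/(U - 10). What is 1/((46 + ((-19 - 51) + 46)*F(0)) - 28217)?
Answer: -5/139847 ≈ -3.5753e-5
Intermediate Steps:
F(U) = -8 + 4/(-10 + U) (F(U) = -8 + 4/(U - 10) = -8 + 4/(-10 + U))
1/((46 + ((-19 - 51) + 46)*F(0)) - 28217) = 1/((46 + ((-19 - 51) + 46)*(4*(21 - 2*0)/(-10 + 0))) - 28217) = 1/((46 + (-70 + 46)*(4*(21 + 0)/(-10))) - 28217) = 1/((46 - 96*(-1)*21/10) - 28217) = 1/((46 - 24*(-42/5)) - 28217) = 1/((46 + 1008/5) - 28217) = 1/(1238/5 - 28217) = 1/(-139847/5) = -5/139847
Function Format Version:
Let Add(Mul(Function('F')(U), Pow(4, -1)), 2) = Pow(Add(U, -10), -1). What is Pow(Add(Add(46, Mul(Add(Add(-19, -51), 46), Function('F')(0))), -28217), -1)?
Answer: Rational(-5, 139847) ≈ -3.5753e-5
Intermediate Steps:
Function('F')(U) = Add(-8, Mul(4, Pow(Add(-10, U), -1))) (Function('F')(U) = Add(-8, Mul(4, Pow(Add(U, -10), -1))) = Add(-8, Mul(4, Pow(Add(-10, U), -1))))
Pow(Add(Add(46, Mul(Add(Add(-19, -51), 46), Function('F')(0))), -28217), -1) = Pow(Add(Add(46, Mul(Add(Add(-19, -51), 46), Mul(4, Pow(Add(-10, 0), -1), Add(21, Mul(-2, 0))))), -28217), -1) = Pow(Add(Add(46, Mul(Add(-70, 46), Mul(4, Pow(-10, -1), Add(21, 0)))), -28217), -1) = Pow(Add(Add(46, Mul(-24, Mul(4, Rational(-1, 10), 21))), -28217), -1) = Pow(Add(Add(46, Mul(-24, Rational(-42, 5))), -28217), -1) = Pow(Add(Add(46, Rational(1008, 5)), -28217), -1) = Pow(Add(Rational(1238, 5), -28217), -1) = Pow(Rational(-139847, 5), -1) = Rational(-5, 139847)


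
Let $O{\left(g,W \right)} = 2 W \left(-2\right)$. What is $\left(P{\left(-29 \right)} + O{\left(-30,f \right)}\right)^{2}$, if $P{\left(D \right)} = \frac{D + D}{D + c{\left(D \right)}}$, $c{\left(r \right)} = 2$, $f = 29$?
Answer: $\frac{9449476}{729} \approx 12962.0$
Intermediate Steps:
$P{\left(D \right)} = \frac{2 D}{2 + D}$ ($P{\left(D \right)} = \frac{D + D}{D + 2} = \frac{2 D}{2 + D}$)
$O{\left(g,W \right)} = - 4 W$
$\left(P{\left(-29 \right)} + O{\left(-30,f \right)}\right)^{2} = \left(2 \left(-29\right) \frac{1}{2 - 29} - 116\right)^{2} = \left(2 \left(-29\right) \frac{1}{-27} - 116\right)^{2} = \left(2 \left(-29\right) \left(- \frac{1}{27}\right) - 116\right)^{2} = \left(\frac{58}{27} - 116\right)^{2} = \left(- \frac{3074}{27}\right)^{2} = \frac{9449476}{729}$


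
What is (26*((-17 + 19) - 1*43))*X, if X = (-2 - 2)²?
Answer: -17056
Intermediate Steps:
X = 16 (X = (-4)² = 16)
(26*((-17 + 19) - 1*43))*X = (26*((-17 + 19) - 1*43))*16 = (26*(2 - 43))*16 = (26*(-41))*16 = -1066*16 = -17056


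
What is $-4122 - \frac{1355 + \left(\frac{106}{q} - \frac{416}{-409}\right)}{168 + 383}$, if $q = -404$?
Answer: $- \frac{6474338929}{1569742} \approx -4124.5$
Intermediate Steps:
$-4122 - \frac{1355 + \left(\frac{106}{q} - \frac{416}{-409}\right)}{168 + 383} = -4122 - \frac{1355 + \left(\frac{106}{-404} - \frac{416}{-409}\right)}{168 + 383} = -4122 - \frac{1355 + \left(106 \left(- \frac{1}{404}\right) - - \frac{416}{409}\right)}{551} = -4122 - \left(1355 + \left(- \frac{53}{202} + \frac{416}{409}\right)\right) \frac{1}{551} = -4122 - \left(1355 + \frac{62355}{82618}\right) \frac{1}{551} = -4122 - \frac{112009745}{82618} \cdot \frac{1}{551} = -4122 - \frac{3862405}{1569742} = - \frac{6474338929}{1569742}$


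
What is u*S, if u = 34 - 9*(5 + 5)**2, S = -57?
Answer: 49362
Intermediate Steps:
u = -866 (u = 34 - 9*10**2 = 34 - 9*100 = 34 - 900 = -866)
u*S = -866*(-57) = 49362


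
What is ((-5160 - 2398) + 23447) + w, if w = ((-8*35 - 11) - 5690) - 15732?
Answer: -5824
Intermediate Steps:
w = -21713 (w = ((-280 - 11) - 5690) - 15732 = (-291 - 5690) - 15732 = -5981 - 15732 = -21713)
((-5160 - 2398) + 23447) + w = ((-5160 - 2398) + 23447) - 21713 = (-7558 + 23447) - 21713 = 15889 - 21713 = -5824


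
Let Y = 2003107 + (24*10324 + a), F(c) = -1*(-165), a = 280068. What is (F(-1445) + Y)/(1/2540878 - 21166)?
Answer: -6431256959848/53780223747 ≈ -119.58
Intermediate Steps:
F(c) = 165
Y = 2530951 (Y = 2003107 + (24*10324 + 280068) = 2003107 + (247776 + 280068) = 2003107 + 527844 = 2530951)
(F(-1445) + Y)/(1/2540878 - 21166) = (165 + 2530951)/(1/2540878 - 21166) = 2531116/(1/2540878 - 21166) = 2531116/(-53780223747/2540878) = 2531116*(-2540878/53780223747) = -6431256959848/53780223747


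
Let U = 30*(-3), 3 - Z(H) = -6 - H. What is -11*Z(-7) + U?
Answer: -112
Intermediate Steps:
Z(H) = 9 + H (Z(H) = 3 - (-6 - H) = 3 + (6 + H) = 9 + H)
U = -90
-11*Z(-7) + U = -11*(9 - 7) - 90 = -11*2 - 90 = -22 - 90 = -112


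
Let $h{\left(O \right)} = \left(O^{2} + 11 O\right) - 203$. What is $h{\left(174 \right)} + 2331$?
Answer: $34318$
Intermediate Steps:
$h{\left(O \right)} = -203 + O^{2} + 11 O$
$h{\left(174 \right)} + 2331 = \left(-203 + 174^{2} + 11 \cdot 174\right) + 2331 = \left(-203 + 30276 + 1914\right) + 2331 = 31987 + 2331 = 34318$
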